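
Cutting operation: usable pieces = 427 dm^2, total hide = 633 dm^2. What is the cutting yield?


Yield = usable / total x 100
Yield = 427 / 633 x 100 = 67.5%


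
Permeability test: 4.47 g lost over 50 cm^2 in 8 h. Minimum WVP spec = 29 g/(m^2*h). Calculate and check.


WVP = 4.47 / (50 x 8) x 10000 = 111.75 g/(m^2*h)
Minimum: 29 g/(m^2*h)
Meets spec: Yes


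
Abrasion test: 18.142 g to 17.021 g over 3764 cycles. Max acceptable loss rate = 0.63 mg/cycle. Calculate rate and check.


Rate = 0.298 mg/cycle
Passes: Yes

Loss = 18.142 - 17.021 = 1.121 g
Rate = 1.121 g / 3764 cycles x 1000 = 0.298 mg/cycle
Max = 0.63 mg/cycle
Passes: Yes


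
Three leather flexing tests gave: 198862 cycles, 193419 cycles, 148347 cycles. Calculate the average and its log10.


Average = (198862 + 193419 + 148347) / 3 = 180209 cycles
log10(180209) = 5.26


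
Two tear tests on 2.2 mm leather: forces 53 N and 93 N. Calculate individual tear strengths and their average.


Tear 1 = 53 / 2.2 = 24.1 N/mm
Tear 2 = 93 / 2.2 = 42.3 N/mm
Average = (24.1 + 42.3) / 2 = 33.2 N/mm


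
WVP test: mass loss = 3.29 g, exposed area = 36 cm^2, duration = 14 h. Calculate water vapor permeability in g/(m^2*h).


65.28 g/(m^2*h)

WVP = mass_loss / (area x time) x 10000
WVP = 3.29 / (36 x 14) x 10000
WVP = 3.29 / 504 x 10000 = 65.28 g/(m^2*h)


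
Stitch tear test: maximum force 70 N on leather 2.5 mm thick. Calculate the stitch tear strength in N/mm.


28.0 N/mm


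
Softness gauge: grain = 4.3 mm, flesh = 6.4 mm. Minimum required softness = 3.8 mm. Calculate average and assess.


Average softness = 5.35 mm
Meets requirement: Yes

Average = (4.3 + 6.4) / 2 = 5.35 mm
Minimum = 3.8 mm
Meets requirement: Yes


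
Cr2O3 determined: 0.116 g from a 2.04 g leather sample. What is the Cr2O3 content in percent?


5.69%

Cr2O3% = 0.116 / 2.04 x 100
Cr2O3% = 5.69%


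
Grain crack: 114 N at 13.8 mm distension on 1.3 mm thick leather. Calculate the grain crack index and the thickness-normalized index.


Crack index = 114 / 13.8 = 8.3 N/mm
Normalized = 8.3 / 1.3 = 6.4 N/mm per mm


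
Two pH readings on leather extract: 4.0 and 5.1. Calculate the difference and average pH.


Difference = |4.0 - 5.1| = 1.1
Average = (4.0 + 5.1) / 2 = 4.55


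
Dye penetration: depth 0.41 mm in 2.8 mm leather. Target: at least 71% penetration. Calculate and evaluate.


Penetration = 14.6%
Meets target: No


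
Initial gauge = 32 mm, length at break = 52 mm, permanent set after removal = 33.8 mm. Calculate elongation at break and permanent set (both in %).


Elongation at break = 62.5%
Permanent set = 5.6%

Elongation at break = (52 - 32) / 32 x 100 = 62.5%
Permanent set = (33.8 - 32) / 32 x 100 = 5.6%


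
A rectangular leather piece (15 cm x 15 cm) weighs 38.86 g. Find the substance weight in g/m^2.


1727.1 g/m^2

Area = 15 x 15 = 225 cm^2
SW = 38.86 / 225 x 10000 = 1727.1 g/m^2


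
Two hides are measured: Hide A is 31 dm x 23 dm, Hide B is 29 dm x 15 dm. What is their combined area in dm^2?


1148 dm^2

Hide A area = 31 x 23 = 713 dm^2
Hide B area = 29 x 15 = 435 dm^2
Total = 713 + 435 = 1148 dm^2


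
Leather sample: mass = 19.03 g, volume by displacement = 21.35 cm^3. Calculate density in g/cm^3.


0.891 g/cm^3

Density = mass / volume
Density = 19.03 / 21.35 = 0.891 g/cm^3


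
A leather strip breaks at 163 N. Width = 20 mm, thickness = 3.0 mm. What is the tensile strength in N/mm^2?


2.72 N/mm^2

Cross-sectional area = 20 x 3.0 = 60.0 mm^2
Tensile strength = 163 / 60.0 = 2.72 N/mm^2


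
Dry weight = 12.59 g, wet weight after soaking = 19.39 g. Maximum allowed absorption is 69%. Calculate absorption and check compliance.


WA = (19.39 - 12.59) / 12.59 x 100 = 54.0%
Maximum allowed: 69%
Compliant: Yes


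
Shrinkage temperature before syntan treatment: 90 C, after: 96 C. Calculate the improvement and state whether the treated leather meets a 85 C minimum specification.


Improvement = 96 - 90 = 6 C
Spec check: 96 C >= 85 C? Yes


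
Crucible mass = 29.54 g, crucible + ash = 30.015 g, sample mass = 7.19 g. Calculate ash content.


Ash mass = 30.015 - 29.54 = 0.475 g
Ash% = 0.475 / 7.19 x 100 = 6.61%


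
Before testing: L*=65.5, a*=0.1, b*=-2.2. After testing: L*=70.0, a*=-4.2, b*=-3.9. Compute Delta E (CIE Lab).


Delta E = 6.45

dL = 70.0 - 65.5 = 4.5
da = -4.2 - 0.1 = -4.3
db = -3.9 - (-2.2) = -1.7
dE = sqrt((4.5)^2 + (-4.3)^2 + (-1.7)^2) = 6.45


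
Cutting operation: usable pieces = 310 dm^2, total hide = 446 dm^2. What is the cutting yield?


Yield = usable / total x 100
Yield = 310 / 446 x 100 = 69.5%


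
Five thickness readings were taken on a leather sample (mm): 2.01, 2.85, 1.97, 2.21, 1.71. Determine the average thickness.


2.15 mm


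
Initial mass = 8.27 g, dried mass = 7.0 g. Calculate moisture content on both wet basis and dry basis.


Wet basis = 15.4%
Dry basis = 18.1%


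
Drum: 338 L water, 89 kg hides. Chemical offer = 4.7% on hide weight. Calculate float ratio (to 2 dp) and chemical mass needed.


Float ratio = 338 / 89 = 3.80
Chemical = 89 x 4.7 / 100 = 4.183 kg


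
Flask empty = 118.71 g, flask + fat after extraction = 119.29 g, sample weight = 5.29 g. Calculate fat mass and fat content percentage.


Fat mass = 0.58 g
Fat content = 11.0%

Fat mass = 119.29 - 118.71 = 0.58 g
Fat% = 0.58 / 5.29 x 100 = 11.0%


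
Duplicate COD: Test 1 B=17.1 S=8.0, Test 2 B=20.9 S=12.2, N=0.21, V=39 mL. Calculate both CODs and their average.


COD1 = 392.0 mg/L
COD2 = 374.8 mg/L
Average = 383.4 mg/L


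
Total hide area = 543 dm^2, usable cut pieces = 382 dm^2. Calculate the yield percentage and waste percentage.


Yield = 382 / 543 x 100 = 70.3%
Waste = 543 - 382 = 161 dm^2
Waste% = 100 - 70.3 = 29.7%


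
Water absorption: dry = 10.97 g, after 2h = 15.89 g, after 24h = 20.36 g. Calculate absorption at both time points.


2h absorption = 44.8%
24h absorption = 85.6%


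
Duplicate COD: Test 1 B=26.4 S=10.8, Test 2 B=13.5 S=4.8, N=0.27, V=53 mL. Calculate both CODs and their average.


COD1 = 635.8 mg/L
COD2 = 354.6 mg/L
Average = 495.2 mg/L


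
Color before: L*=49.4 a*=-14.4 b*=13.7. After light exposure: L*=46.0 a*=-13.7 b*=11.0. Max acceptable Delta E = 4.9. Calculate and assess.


dL = -3.4, da = 0.7, db = -2.7
dE = sqrt((-3.4)^2 + (0.7)^2 + (-2.7)^2) = 4.40
Max = 4.9
Passes: Yes


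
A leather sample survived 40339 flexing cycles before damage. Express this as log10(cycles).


log10(40339) = 4.61


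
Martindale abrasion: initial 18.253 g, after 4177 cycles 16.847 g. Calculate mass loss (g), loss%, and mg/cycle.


Loss = 18.253 - 16.847 = 1.406 g
Loss% = 1.406 / 18.253 x 100 = 7.70%
Rate = 1.406 / 4177 x 1000 = 0.337 mg/cycle


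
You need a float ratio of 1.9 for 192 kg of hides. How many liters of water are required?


Water = hide weight x target ratio
Water = 192 x 1.9 = 364.8 L


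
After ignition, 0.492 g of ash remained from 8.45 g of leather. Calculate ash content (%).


5.82%

Ash% = 0.492 / 8.45 x 100
Ash% = 5.82%


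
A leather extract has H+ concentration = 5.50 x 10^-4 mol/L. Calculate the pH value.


pH = 3.26


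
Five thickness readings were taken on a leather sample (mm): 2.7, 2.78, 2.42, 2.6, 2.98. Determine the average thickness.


Sum = 2.7 + 2.78 + 2.42 + 2.6 + 2.98 = 13.48
Average = 13.48 / 5 = 2.70 mm


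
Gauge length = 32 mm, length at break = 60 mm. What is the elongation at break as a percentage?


Extension = 60 - 32 = 28 mm
Elongation = 28 / 32 x 100 = 87.5%


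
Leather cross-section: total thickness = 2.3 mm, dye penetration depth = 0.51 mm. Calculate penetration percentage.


Penetration% = 0.51 / 2.3 x 100
Penetration = 22.2%


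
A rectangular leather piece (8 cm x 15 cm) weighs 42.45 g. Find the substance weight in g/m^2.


3537.5 g/m^2

Area = 8 x 15 = 120 cm^2
SW = 42.45 / 120 x 10000 = 3537.5 g/m^2


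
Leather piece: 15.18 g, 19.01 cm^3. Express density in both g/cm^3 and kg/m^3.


0.799 g/cm^3
799 kg/m^3

Density = 15.18 / 19.01 = 0.799 g/cm^3
Convert: 0.799 x 1000 = 799 kg/m^3


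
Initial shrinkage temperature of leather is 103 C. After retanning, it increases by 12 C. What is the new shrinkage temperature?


New Ts = 103 + 12 = 115 C


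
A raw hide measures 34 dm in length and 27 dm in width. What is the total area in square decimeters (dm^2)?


918 dm^2


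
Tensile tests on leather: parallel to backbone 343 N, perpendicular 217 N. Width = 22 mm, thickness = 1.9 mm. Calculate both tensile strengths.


Area = 22 x 1.9 = 41.8 mm^2
TS (parallel) = 343 / 41.8 = 8.21 N/mm^2
TS (perpendicular) = 217 / 41.8 = 5.19 N/mm^2


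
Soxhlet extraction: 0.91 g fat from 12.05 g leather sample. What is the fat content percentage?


Fat content = 0.91 / 12.05 x 100
Fat = 7.6%


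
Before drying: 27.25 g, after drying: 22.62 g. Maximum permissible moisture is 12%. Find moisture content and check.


MC = (27.25 - 22.62) / 27.25 x 100 = 17.0%
Maximum: 12%
Acceptable: No


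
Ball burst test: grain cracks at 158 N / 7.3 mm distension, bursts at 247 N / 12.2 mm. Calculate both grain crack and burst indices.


Crack index = 158 / 7.3 = 21.6 N/mm
Burst index = 247 / 12.2 = 20.2 N/mm


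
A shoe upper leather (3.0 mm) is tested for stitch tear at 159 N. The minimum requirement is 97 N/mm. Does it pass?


STS = 159 / 3.0 = 53.0 N/mm
Minimum required: 97 N/mm
Passes: No


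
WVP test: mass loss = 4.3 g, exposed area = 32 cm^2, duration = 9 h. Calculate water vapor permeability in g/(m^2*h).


149.31 g/(m^2*h)

WVP = mass_loss / (area x time) x 10000
WVP = 4.3 / (32 x 9) x 10000
WVP = 4.3 / 288 x 10000 = 149.31 g/(m^2*h)


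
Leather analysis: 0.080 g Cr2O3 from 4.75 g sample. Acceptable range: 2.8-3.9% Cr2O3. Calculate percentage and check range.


Cr2O3% = 0.080 / 4.75 x 100 = 1.68%
Acceptable range: 2.8 to 3.9%
Within range: No


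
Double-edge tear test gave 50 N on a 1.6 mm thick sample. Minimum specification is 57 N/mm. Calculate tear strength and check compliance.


Tear strength = 31.3 N/mm
Compliant: No

Tear strength = 50 / 1.6 = 31.3 N/mm
Required minimum = 57 N/mm
Compliant: No


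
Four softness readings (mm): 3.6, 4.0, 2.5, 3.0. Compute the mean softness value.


Sum = 3.6 + 4.0 + 2.5 + 3.0
Mean = 13.1 / 4 = 3.28 mm


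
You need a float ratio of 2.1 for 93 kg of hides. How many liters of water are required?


Water = hide weight x target ratio
Water = 93 x 2.1 = 195.3 L


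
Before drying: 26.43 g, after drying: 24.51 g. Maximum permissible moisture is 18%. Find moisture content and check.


MC = (26.43 - 24.51) / 26.43 x 100 = 7.3%
Maximum: 18%
Acceptable: Yes


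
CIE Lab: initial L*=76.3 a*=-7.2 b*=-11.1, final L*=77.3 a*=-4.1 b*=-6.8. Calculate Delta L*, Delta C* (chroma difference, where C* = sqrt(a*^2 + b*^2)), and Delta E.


Delta L* = 1.0
Delta C* = -5.29
Delta E = 5.39


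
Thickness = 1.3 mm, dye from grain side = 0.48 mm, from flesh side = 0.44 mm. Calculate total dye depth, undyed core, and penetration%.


Total dyed = 0.92 mm
Undyed core = 0.38 mm
Penetration = 70.8%


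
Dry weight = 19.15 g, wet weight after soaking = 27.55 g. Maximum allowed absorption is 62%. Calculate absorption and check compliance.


Absorption = 43.9%
Compliant: Yes

WA = (27.55 - 19.15) / 19.15 x 100 = 43.9%
Maximum allowed: 62%
Compliant: Yes


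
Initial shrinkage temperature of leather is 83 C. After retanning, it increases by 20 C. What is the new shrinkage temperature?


103 C

New Ts = 83 + 20 = 103 C


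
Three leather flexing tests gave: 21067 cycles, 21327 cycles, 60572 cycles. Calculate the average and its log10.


Average = 34322 cycles
log10 = 4.54

Average = (21067 + 21327 + 60572) / 3 = 34322 cycles
log10(34322) = 4.54


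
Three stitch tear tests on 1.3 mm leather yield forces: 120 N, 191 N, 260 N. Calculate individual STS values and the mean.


STS1 = 92.3 N/mm
STS2 = 146.9 N/mm
STS3 = 200.0 N/mm
Mean = 146.4 N/mm

STS1 = 120 / 1.3 = 92.3 N/mm
STS2 = 191 / 1.3 = 146.9 N/mm
STS3 = 260 / 1.3 = 200.0 N/mm
Mean = (92.3 + 146.9 + 200.0) / 3 = 146.4 N/mm


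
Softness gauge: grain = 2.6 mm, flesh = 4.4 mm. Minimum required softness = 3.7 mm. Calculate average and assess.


Average = (2.6 + 4.4) / 2 = 3.50 mm
Minimum = 3.7 mm
Meets requirement: No


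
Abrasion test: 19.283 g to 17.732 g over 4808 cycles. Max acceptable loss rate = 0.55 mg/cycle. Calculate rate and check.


Loss = 19.283 - 17.732 = 1.551 g
Rate = 1.551 g / 4808 cycles x 1000 = 0.323 mg/cycle
Max = 0.55 mg/cycle
Passes: Yes


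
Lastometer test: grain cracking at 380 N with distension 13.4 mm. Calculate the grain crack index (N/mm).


28.4 N/mm

Grain crack index = force / distension
Index = 380 / 13.4 = 28.4 N/mm


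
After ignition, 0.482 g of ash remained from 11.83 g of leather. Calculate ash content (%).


Ash% = 0.482 / 11.83 x 100
Ash% = 4.07%


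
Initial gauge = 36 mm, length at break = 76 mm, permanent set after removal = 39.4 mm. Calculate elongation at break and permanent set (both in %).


Elongation at break = (76 - 36) / 36 x 100 = 111.1%
Permanent set = (39.4 - 36) / 36 x 100 = 9.4%


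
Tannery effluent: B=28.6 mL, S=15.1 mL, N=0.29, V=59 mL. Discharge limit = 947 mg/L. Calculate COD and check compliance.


COD = (28.6 - 15.1) x 0.29 x 8000 / 59 = 530.8 mg/L
Limit: 947 mg/L
Compliant: Yes


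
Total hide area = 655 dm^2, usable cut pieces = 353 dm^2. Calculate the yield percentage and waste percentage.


Yield = 53.9%
Waste = 46.1%

Yield = 353 / 655 x 100 = 53.9%
Waste = 655 - 353 = 302 dm^2
Waste% = 100 - 53.9 = 46.1%


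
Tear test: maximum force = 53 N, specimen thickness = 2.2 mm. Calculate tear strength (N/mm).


Tear strength = force / thickness
Tear = 53 / 2.2 = 24.1 N/mm


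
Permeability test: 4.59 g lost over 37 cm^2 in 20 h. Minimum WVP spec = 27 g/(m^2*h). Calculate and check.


WVP = 62.03 g/(m^2*h)
Meets specification: Yes

WVP = 4.59 / (37 x 20) x 10000 = 62.03 g/(m^2*h)
Minimum: 27 g/(m^2*h)
Meets spec: Yes


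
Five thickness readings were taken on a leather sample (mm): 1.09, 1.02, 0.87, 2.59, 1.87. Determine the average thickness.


1.49 mm

Sum = 1.09 + 1.02 + 0.87 + 2.59 + 1.87 = 7.44
Average = 7.44 / 5 = 1.49 mm


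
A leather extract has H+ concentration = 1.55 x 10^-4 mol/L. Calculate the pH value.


pH = -log10[H+]
pH = -log10(1.55 x 10^-4) = 3.81


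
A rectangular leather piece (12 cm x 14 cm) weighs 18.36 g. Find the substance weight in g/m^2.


1092.9 g/m^2


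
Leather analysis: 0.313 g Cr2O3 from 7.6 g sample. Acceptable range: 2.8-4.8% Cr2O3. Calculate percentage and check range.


Cr2O3 = 4.12%
Within range: Yes


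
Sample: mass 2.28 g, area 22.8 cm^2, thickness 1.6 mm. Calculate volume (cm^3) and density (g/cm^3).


Volume = 3.648 cm^3
Density = 0.625 g/cm^3

Thickness in cm = 1.6 / 10 = 0.16 cm
Volume = 22.8 x 0.16 = 3.648 cm^3
Density = 2.28 / 3.648 = 0.625 g/cm^3


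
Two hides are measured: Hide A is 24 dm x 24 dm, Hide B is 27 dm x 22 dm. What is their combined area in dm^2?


1170 dm^2

Hide A area = 24 x 24 = 576 dm^2
Hide B area = 27 x 22 = 594 dm^2
Total = 576 + 594 = 1170 dm^2


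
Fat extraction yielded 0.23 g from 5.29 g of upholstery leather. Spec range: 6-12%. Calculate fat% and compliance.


Fat% = 0.23 / 5.29 x 100 = 4.3%
Spec range: 6-12%
Compliant: No


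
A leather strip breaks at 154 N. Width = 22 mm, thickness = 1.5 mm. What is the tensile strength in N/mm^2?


Cross-sectional area = 22 x 1.5 = 33.0 mm^2
Tensile strength = 154 / 33.0 = 4.67 N/mm^2


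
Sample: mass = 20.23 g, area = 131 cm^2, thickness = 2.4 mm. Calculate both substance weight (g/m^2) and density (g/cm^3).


Substance weight = 1544.3 g/m^2
Density = 0.643 g/cm^3

SW = 20.23 / 131 x 10000 = 1544.3 g/m^2
Volume = 131 x 2.4 / 10 = 31.44 cm^3
Density = 20.23 / 31.44 = 0.643 g/cm^3


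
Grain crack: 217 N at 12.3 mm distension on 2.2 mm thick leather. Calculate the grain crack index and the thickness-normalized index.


Crack index = 217 / 12.3 = 17.6 N/mm
Normalized = 17.6 / 2.2 = 8.0 N/mm per mm


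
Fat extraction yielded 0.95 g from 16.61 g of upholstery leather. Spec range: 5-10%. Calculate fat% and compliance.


Fat% = 0.95 / 16.61 x 100 = 5.7%
Spec range: 5-10%
Compliant: Yes


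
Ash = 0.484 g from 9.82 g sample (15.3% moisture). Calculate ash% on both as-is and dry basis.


As-is ash% = 0.484 / 9.82 x 100 = 4.93%
Dry mass = 9.82 x (100 - 15.3) / 100 = 8.31754 g
Dry-basis ash% = 0.484 / 8.31754 x 100 = 5.82%


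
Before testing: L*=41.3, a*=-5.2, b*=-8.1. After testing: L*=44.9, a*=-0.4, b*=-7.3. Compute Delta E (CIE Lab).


dL = 44.9 - 41.3 = 3.6
da = -0.4 - (-5.2) = 4.8
db = -7.3 - (-8.1) = 0.8
dE = sqrt((3.6)^2 + (4.8)^2 + (0.8)^2) = 6.05


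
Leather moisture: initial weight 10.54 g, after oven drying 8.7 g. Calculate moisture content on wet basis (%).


17.5%

Moisture = 10.54 - 8.7 = 1.84 g
MC = 1.84 / 10.54 x 100 = 17.5%


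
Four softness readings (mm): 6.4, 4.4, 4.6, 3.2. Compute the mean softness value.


Sum = 6.4 + 4.4 + 4.6 + 3.2
Mean = 18.6 / 4 = 4.65 mm


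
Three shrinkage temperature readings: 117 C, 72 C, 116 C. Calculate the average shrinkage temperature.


101.7 C


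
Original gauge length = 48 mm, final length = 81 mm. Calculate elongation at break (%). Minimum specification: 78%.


Extension = 81 - 48 = 33 mm
Elongation = 33 / 48 x 100 = 68.8%
Minimum required: 78%
Meets specification: No


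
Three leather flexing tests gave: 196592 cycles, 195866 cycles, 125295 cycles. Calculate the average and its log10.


Average = 172584 cycles
log10 = 5.24


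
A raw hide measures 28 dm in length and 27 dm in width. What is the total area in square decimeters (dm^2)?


Area = length x width
Area = 28 x 27 = 756 dm^2


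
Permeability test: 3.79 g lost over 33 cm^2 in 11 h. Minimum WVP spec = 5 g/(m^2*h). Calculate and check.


WVP = 3.79 / (33 x 11) x 10000 = 104.41 g/(m^2*h)
Minimum: 5 g/(m^2*h)
Meets spec: Yes


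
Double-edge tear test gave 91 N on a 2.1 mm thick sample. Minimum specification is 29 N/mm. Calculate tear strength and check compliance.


Tear strength = 91 / 2.1 = 43.3 N/mm
Required minimum = 29 N/mm
Compliant: Yes


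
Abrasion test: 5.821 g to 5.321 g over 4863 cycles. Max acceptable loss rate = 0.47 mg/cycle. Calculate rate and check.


Loss = 5.821 - 5.321 = 0.500 g
Rate = 0.500 g / 4863 cycles x 1000 = 0.103 mg/cycle
Max = 0.47 mg/cycle
Passes: Yes


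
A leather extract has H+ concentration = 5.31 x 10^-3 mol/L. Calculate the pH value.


pH = -log10[H+]
pH = -log10(5.31 x 10^-3) = 2.27


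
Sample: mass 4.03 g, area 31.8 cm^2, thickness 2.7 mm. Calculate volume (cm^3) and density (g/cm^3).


Thickness in cm = 2.7 / 10 = 0.27 cm
Volume = 31.8 x 0.27 = 8.586 cm^3
Density = 4.03 / 8.586 = 0.469 g/cm^3


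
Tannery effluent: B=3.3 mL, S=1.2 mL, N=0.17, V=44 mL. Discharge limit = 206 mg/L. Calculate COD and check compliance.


COD = 64.9 mg/L
Compliant: Yes


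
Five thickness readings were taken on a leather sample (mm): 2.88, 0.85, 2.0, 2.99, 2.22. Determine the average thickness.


2.19 mm


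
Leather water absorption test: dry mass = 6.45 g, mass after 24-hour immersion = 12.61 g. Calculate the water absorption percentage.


Water absorbed = 12.61 - 6.45 = 6.16 g
WA% = 6.16 / 6.45 x 100 = 95.5%


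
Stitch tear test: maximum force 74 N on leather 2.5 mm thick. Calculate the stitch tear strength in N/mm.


Stitch tear strength = force / thickness
STS = 74 / 2.5 = 29.6 N/mm


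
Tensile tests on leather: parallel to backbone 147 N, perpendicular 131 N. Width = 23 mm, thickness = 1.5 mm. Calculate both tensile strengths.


Parallel = 4.26 N/mm^2
Perpendicular = 3.80 N/mm^2


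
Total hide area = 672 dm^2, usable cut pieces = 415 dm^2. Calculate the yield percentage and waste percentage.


Yield = 415 / 672 x 100 = 61.8%
Waste = 672 - 415 = 257 dm^2
Waste% = 100 - 61.8 = 38.2%


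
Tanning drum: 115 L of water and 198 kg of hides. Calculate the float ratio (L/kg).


0.6

Float ratio = water / hide weight
Ratio = 115 / 198 = 0.6


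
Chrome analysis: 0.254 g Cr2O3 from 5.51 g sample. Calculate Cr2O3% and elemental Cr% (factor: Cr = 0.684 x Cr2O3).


Cr2O3 = 4.61%
Cr = 3.15%

Cr2O3% = 0.254 / 5.51 x 100 = 4.61%
Cr% = 4.61 x 0.684 = 3.15%


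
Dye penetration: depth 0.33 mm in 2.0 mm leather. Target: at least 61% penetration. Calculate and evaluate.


Penetration = 0.33 / 2.0 x 100 = 16.5%
Target: 61%
Meets target: No


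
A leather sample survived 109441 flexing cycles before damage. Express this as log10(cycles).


5.04

log10(109441) = 5.04


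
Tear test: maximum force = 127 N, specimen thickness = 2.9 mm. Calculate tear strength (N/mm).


43.8 N/mm

Tear strength = force / thickness
Tear = 127 / 2.9 = 43.8 N/mm


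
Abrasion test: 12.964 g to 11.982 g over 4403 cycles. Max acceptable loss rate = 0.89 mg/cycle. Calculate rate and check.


Loss = 12.964 - 11.982 = 0.982 g
Rate = 0.982 g / 4403 cycles x 1000 = 0.223 mg/cycle
Max = 0.89 mg/cycle
Passes: Yes


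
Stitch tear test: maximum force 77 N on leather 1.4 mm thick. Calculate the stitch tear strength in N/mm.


Stitch tear strength = force / thickness
STS = 77 / 1.4 = 55.0 N/mm


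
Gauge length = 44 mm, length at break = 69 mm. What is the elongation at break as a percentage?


Extension = 69 - 44 = 25 mm
Elongation = 25 / 44 x 100 = 56.8%


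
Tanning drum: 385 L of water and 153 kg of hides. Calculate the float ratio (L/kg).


2.5

Float ratio = water / hide weight
Ratio = 385 / 153 = 2.5


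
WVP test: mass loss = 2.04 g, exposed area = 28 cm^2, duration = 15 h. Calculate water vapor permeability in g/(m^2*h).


48.57 g/(m^2*h)

WVP = mass_loss / (area x time) x 10000
WVP = 2.04 / (28 x 15) x 10000
WVP = 2.04 / 420 x 10000 = 48.57 g/(m^2*h)


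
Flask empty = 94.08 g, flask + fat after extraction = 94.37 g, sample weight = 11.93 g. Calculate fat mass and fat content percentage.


Fat mass = 94.37 - 94.08 = 0.29 g
Fat% = 0.29 / 11.93 x 100 = 2.4%


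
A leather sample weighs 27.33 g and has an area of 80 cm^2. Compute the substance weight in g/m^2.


Substance weight = mass / area x 10000
SW = 27.33 / 80 x 10000
SW = 3416.3 g/m^2


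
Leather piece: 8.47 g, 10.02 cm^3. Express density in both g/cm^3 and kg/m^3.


Density = 8.47 / 10.02 = 0.845 g/cm^3
Convert: 0.845 x 1000 = 845 kg/m^3


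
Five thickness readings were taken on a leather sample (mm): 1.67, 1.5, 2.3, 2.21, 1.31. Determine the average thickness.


Sum = 1.67 + 1.5 + 2.3 + 2.21 + 1.31 = 8.99
Average = 8.99 / 5 = 1.80 mm


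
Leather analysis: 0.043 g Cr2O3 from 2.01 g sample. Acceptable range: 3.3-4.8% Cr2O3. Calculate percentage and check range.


Cr2O3% = 0.043 / 2.01 x 100 = 2.14%
Acceptable range: 3.3 to 4.8%
Within range: No


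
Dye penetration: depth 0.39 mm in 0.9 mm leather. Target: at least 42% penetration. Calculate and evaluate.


Penetration = 0.39 / 0.9 x 100 = 43.3%
Target: 42%
Meets target: Yes


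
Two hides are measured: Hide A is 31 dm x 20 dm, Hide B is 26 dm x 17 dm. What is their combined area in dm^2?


1062 dm^2


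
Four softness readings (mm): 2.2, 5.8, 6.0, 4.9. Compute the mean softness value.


4.73 mm


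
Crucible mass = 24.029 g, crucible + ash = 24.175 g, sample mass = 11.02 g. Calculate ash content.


Ash mass = 0.146 g
Ash content = 1.32%

Ash mass = 24.175 - 24.029 = 0.146 g
Ash% = 0.146 / 11.02 x 100 = 1.32%


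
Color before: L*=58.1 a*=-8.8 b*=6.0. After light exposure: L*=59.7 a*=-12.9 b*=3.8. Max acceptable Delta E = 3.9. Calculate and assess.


Delta E = 4.92
Passes: No


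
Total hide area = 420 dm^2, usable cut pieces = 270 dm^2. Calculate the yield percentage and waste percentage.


Yield = 64.3%
Waste = 35.7%


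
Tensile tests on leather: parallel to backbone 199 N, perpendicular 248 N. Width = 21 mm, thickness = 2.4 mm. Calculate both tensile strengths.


Area = 21 x 2.4 = 50.4 mm^2
TS (parallel) = 199 / 50.4 = 3.95 N/mm^2
TS (perpendicular) = 248 / 50.4 = 4.92 N/mm^2


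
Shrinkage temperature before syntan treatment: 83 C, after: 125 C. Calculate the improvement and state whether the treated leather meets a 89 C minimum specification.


Improvement = 42 C
Meets 89 C spec: Yes


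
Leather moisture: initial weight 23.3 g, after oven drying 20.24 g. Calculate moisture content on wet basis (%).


Moisture = 23.3 - 20.24 = 3.06 g
MC = 3.06 / 23.3 x 100 = 13.1%


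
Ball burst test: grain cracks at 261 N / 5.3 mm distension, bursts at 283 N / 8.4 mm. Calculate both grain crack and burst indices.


Crack index = 49.2 N/mm
Burst index = 33.7 N/mm


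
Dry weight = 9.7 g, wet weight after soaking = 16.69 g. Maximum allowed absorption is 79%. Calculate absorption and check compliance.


Absorption = 72.1%
Compliant: Yes

WA = (16.69 - 9.7) / 9.7 x 100 = 72.1%
Maximum allowed: 79%
Compliant: Yes


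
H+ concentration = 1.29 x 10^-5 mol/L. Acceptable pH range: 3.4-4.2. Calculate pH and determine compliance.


pH = 4.89
Compliant: No

pH = -log10(1.29 x 10^-5) = 4.89
Range: 3.4 to 4.2
Compliant: No


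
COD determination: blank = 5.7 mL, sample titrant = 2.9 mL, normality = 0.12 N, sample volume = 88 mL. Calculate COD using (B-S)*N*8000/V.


30.5 mg/L


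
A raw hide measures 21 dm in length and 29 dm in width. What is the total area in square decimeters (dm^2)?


Area = length x width
Area = 21 x 29 = 609 dm^2


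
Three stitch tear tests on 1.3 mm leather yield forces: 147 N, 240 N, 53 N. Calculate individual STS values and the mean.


STS1 = 147 / 1.3 = 113.1 N/mm
STS2 = 240 / 1.3 = 184.6 N/mm
STS3 = 53 / 1.3 = 40.8 N/mm
Mean = (113.1 + 184.6 + 40.8) / 3 = 112.8 N/mm


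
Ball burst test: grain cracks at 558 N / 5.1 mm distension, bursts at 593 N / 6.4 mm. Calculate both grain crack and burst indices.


Crack index = 558 / 5.1 = 109.4 N/mm
Burst index = 593 / 6.4 = 92.7 N/mm


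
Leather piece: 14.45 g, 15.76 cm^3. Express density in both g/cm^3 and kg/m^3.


0.917 g/cm^3
917 kg/m^3


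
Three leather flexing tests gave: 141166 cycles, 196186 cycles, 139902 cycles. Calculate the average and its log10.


Average = 159085 cycles
log10 = 5.20


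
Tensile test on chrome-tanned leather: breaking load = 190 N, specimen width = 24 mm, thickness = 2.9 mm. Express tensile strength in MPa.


2.73 MPa

Cross-section = 24 x 2.9 = 69.6 mm^2
TS = 190 / 69.6 = 2.73 MPa
(1 N/mm^2 = 1 MPa)


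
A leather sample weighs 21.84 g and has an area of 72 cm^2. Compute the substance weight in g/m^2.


Substance weight = mass / area x 10000
SW = 21.84 / 72 x 10000
SW = 3033.3 g/m^2


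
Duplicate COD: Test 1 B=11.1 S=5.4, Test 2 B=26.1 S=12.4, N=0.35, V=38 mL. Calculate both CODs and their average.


COD1 = (11.1 - 5.4) x 0.35 x 8000 / 38 = 420.0 mg/L
COD2 = (26.1 - 12.4) x 0.35 x 8000 / 38 = 1009.5 mg/L
Average = (420.0 + 1009.5) / 2 = 714.8 mg/L


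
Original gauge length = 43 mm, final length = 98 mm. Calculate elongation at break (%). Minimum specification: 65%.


Extension = 98 - 43 = 55 mm
Elongation = 55 / 43 x 100 = 127.9%
Minimum required: 65%
Meets specification: Yes


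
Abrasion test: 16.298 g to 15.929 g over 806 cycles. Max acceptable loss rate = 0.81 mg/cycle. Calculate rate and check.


Rate = 0.458 mg/cycle
Passes: Yes

Loss = 16.298 - 15.929 = 0.369 g
Rate = 0.369 g / 806 cycles x 1000 = 0.458 mg/cycle
Max = 0.81 mg/cycle
Passes: Yes


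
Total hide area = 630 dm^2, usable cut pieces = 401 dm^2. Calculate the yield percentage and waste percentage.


Yield = 63.7%
Waste = 36.3%

Yield = 401 / 630 x 100 = 63.7%
Waste = 630 - 401 = 229 dm^2
Waste% = 100 - 63.7 = 36.3%


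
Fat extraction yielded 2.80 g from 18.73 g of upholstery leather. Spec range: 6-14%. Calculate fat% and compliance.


Fat% = 2.80 / 18.73 x 100 = 14.9%
Spec range: 6-14%
Compliant: No


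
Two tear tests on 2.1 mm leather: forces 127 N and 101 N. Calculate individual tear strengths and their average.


Tear 1 = 60.5 N/mm
Tear 2 = 48.1 N/mm
Average = 54.3 N/mm


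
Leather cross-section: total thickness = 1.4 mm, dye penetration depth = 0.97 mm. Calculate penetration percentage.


Penetration% = 0.97 / 1.4 x 100
Penetration = 69.3%


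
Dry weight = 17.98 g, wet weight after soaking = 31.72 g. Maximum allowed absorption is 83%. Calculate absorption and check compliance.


WA = (31.72 - 17.98) / 17.98 x 100 = 76.4%
Maximum allowed: 83%
Compliant: Yes


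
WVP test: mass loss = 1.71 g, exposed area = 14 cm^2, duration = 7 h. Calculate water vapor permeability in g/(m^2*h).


WVP = mass_loss / (area x time) x 10000
WVP = 1.71 / (14 x 7) x 10000
WVP = 1.71 / 98 x 10000 = 174.49 g/(m^2*h)


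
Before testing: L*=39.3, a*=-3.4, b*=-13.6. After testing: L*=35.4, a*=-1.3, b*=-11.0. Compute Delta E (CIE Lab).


dL = 35.4 - 39.3 = -3.9
da = -1.3 - (-3.4) = 2.1
db = -11.0 - (-13.6) = 2.6
dE = sqrt((-3.9)^2 + (2.1)^2 + (2.6)^2) = 5.14


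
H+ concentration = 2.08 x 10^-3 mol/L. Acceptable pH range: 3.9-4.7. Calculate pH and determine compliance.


pH = -log10(2.08 x 10^-3) = 2.68
Range: 3.9 to 4.7
Compliant: No


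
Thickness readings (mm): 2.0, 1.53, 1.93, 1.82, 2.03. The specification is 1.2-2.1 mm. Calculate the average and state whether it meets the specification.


Sum = 9.31
Average = 9.31 / 5 = 1.86 mm
Specification range: 1.2 to 2.1 mm
Within spec: Yes


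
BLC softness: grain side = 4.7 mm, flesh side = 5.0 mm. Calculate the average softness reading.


4.85 mm

Average = (4.7 + 5.0) / 2
Average = 4.85 mm


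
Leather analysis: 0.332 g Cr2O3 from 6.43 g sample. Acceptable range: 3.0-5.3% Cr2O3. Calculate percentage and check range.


Cr2O3 = 5.16%
Within range: Yes


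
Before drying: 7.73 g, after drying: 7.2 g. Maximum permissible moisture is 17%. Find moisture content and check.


MC = (7.73 - 7.2) / 7.73 x 100 = 6.9%
Maximum: 17%
Acceptable: Yes


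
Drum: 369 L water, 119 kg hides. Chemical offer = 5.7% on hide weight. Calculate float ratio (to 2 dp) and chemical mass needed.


Float ratio = 369 / 119 = 3.10
Chemical = 119 x 5.7 / 100 = 6.783 kg


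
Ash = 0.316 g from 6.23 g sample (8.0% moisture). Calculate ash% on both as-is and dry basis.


As-is ash% = 0.316 / 6.23 x 100 = 5.07%
Dry mass = 6.23 x (100 - 8.0) / 100 = 5.7316 g
Dry-basis ash% = 0.316 / 5.7316 x 100 = 5.51%


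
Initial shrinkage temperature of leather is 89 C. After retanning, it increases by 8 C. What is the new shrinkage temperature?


97 C

New Ts = 89 + 8 = 97 C


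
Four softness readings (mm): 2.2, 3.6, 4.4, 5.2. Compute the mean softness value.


Sum = 2.2 + 3.6 + 4.4 + 5.2
Mean = 15.4 / 4 = 3.85 mm


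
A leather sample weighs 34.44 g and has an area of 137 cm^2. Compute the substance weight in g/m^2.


Substance weight = mass / area x 10000
SW = 34.44 / 137 x 10000
SW = 2513.9 g/m^2


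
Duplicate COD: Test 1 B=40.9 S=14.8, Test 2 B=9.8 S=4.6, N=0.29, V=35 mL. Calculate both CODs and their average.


COD1 = (40.9 - 14.8) x 0.29 x 8000 / 35 = 1730.1 mg/L
COD2 = (9.8 - 4.6) x 0.29 x 8000 / 35 = 344.7 mg/L
Average = (1730.1 + 344.7) / 2 = 1037.4 mg/L


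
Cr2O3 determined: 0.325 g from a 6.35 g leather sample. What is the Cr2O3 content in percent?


5.12%


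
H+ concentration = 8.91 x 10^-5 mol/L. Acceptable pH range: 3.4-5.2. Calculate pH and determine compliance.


pH = 4.05
Compliant: Yes

pH = -log10(8.91 x 10^-5) = 4.05
Range: 3.4 to 5.2
Compliant: Yes


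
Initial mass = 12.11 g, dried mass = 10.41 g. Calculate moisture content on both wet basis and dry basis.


Moisture lost = 12.11 - 10.41 = 1.70 g
Wet basis MC = 1.70 / 12.11 x 100 = 14.0%
Dry basis MC = 1.70 / 10.41 x 100 = 16.3%


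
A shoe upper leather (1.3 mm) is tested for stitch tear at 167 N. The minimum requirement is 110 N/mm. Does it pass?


STS = 128.5 N/mm
Passes: Yes

STS = 167 / 1.3 = 128.5 N/mm
Minimum required: 110 N/mm
Passes: Yes


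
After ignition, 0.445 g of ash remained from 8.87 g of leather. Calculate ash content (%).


Ash% = 0.445 / 8.87 x 100
Ash% = 5.02%


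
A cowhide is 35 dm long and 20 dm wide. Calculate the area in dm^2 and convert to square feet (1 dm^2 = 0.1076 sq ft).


Area = 35 x 20 = 700 dm^2
Conversion: 700 x 0.1076 = 75.32 sq ft


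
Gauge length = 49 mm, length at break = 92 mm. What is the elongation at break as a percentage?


87.8%


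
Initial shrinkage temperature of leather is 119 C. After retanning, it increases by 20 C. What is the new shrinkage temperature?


139 C


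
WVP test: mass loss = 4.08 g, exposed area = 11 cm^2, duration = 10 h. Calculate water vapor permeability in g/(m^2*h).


WVP = mass_loss / (area x time) x 10000
WVP = 4.08 / (11 x 10) x 10000
WVP = 4.08 / 110 x 10000 = 370.91 g/(m^2*h)


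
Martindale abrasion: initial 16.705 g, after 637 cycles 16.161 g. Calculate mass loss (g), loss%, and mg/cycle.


Mass loss = 0.544 g
Loss = 3.26%
Rate = 0.854 mg/cycle

Loss = 16.705 - 16.161 = 0.544 g
Loss% = 0.544 / 16.705 x 100 = 3.26%
Rate = 0.544 / 637 x 1000 = 0.854 mg/cycle


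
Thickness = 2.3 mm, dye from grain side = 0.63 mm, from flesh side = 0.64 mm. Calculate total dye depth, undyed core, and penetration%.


Total dyed = 0.63 + 0.64 = 1.27 mm
Undyed core = 2.3 - 1.27 = 1.03 mm
Penetration = 1.27 / 2.3 x 100 = 55.2%


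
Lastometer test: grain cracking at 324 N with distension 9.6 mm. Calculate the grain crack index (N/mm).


Grain crack index = force / distension
Index = 324 / 9.6 = 33.8 N/mm


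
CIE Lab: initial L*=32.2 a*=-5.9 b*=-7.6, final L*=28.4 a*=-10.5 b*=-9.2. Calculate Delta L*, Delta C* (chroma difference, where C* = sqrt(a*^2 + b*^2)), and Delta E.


Delta L* = 28.4 - 32.2 = -3.8
C1* = sqrt((-5.9)^2 + (-7.6)^2) = 9.621
C2* = sqrt((-10.5)^2 + (-9.2)^2) = 13.960
Delta C* = 13.960 - 9.621 = 4.34
Delta E = sqrt((-3.8)^2 + (-4.6)^2 + (-1.6)^2) = 6.18


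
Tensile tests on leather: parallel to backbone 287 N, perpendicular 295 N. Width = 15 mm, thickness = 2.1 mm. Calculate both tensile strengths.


Area = 15 x 2.1 = 31.5 mm^2
TS (parallel) = 287 / 31.5 = 9.11 N/mm^2
TS (perpendicular) = 295 / 31.5 = 9.37 N/mm^2


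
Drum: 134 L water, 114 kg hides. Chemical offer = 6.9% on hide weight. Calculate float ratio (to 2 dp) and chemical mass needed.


Float ratio = 134 / 114 = 1.18
Chemical = 114 x 6.9 / 100 = 7.866 kg


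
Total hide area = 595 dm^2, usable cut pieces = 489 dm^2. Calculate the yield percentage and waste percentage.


Yield = 82.2%
Waste = 17.8%

Yield = 489 / 595 x 100 = 82.2%
Waste = 595 - 489 = 106 dm^2
Waste% = 100 - 82.2 = 17.8%


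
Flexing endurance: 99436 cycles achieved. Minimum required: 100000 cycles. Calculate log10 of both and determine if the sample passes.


log10(99436) = 5.00
log10(100000) = 5.00
Passes: No


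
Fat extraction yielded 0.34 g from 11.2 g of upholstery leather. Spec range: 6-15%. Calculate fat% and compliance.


Fat% = 0.34 / 11.2 x 100 = 3.0%
Spec range: 6-15%
Compliant: No


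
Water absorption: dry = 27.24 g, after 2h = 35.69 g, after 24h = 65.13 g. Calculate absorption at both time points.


WA (2h) = (35.69 - 27.24) / 27.24 x 100 = 31.0%
WA (24h) = (65.13 - 27.24) / 27.24 x 100 = 139.1%


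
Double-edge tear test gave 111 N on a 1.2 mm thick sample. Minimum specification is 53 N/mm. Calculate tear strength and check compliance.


Tear strength = 111 / 1.2 = 92.5 N/mm
Required minimum = 53 N/mm
Compliant: Yes


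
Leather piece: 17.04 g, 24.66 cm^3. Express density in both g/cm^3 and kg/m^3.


0.691 g/cm^3
691 kg/m^3

Density = 17.04 / 24.66 = 0.691 g/cm^3
Convert: 0.691 x 1000 = 691 kg/m^3


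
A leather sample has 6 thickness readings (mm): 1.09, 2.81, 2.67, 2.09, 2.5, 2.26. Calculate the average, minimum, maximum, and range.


Average = 2.24 mm
Min = 1.09 mm
Max = 2.81 mm
Range = 1.72 mm

Sum = 13.42
Average = 13.42 / 6 = 2.24 mm
Minimum = 1.09 mm
Maximum = 2.81 mm
Range = 2.81 - 1.09 = 1.72 mm


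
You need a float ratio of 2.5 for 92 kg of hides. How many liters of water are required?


Water = hide weight x target ratio
Water = 92 x 2.5 = 230.0 L


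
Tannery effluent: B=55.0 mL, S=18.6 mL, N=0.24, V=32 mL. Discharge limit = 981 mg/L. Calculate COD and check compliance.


COD = 2184.0 mg/L
Compliant: No


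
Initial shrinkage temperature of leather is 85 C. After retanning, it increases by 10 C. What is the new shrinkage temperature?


New Ts = 85 + 10 = 95 C


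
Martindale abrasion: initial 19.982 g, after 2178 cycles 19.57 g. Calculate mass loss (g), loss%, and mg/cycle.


Mass loss = 0.412 g
Loss = 2.06%
Rate = 0.189 mg/cycle


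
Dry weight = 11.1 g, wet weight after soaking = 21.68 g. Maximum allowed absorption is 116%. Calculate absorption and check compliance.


WA = (21.68 - 11.1) / 11.1 x 100 = 95.3%
Maximum allowed: 116%
Compliant: Yes


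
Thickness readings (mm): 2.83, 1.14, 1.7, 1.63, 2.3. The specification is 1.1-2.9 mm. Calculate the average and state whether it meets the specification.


Average = 1.92 mm
Within specification: Yes

Sum = 9.60
Average = 9.60 / 5 = 1.92 mm
Specification range: 1.1 to 2.9 mm
Within spec: Yes


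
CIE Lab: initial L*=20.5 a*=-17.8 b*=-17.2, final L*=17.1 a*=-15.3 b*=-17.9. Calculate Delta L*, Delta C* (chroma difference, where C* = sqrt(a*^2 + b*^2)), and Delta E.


Delta L* = 17.1 - 20.5 = -3.4
C1* = sqrt((-17.8)^2 + (-17.2)^2) = 24.752
C2* = sqrt((-15.3)^2 + (-17.9)^2) = 23.548
Delta C* = 23.548 - 24.752 = -1.20
Delta E = sqrt((-3.4)^2 + (2.5)^2 + (-0.7)^2) = 4.28


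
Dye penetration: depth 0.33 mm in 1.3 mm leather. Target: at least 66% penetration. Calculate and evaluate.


Penetration = 25.4%
Meets target: No


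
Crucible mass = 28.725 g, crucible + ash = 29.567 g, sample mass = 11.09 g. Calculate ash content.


Ash mass = 0.842 g
Ash content = 7.59%

Ash mass = 29.567 - 28.725 = 0.842 g
Ash% = 0.842 / 11.09 x 100 = 7.59%


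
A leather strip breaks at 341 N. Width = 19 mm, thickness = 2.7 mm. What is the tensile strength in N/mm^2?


6.65 N/mm^2

Cross-sectional area = 19 x 2.7 = 51.3 mm^2
Tensile strength = 341 / 51.3 = 6.65 N/mm^2


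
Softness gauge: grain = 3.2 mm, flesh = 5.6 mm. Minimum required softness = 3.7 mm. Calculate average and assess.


Average softness = 4.40 mm
Meets requirement: Yes

Average = (3.2 + 5.6) / 2 = 4.40 mm
Minimum = 3.7 mm
Meets requirement: Yes


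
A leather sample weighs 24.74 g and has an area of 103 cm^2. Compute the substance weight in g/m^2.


Substance weight = mass / area x 10000
SW = 24.74 / 103 x 10000
SW = 2401.9 g/m^2


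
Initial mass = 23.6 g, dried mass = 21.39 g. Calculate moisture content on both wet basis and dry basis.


Moisture lost = 23.6 - 21.39 = 2.21 g
Wet basis MC = 2.21 / 23.6 x 100 = 9.4%
Dry basis MC = 2.21 / 21.39 x 100 = 10.3%


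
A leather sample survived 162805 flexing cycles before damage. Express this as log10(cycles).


5.21

log10(162805) = 5.21


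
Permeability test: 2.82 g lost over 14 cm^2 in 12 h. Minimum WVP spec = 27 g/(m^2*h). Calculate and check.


WVP = 167.86 g/(m^2*h)
Meets specification: Yes


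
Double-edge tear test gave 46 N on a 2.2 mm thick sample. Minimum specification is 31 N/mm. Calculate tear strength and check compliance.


Tear strength = 46 / 2.2 = 20.9 N/mm
Required minimum = 31 N/mm
Compliant: No
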